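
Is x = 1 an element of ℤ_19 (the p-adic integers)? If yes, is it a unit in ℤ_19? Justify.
x ∈ ℤ_19^× (unit); v_19(x) = 0

ℤ_19 = {x ∈ ℚ_19 : v_19(x) ≥ 0} and ℤ_19^× = {x ∈ ℤ_19 : v_19(x) = 0}. Here v_19(1) = v_19(num) − v_19(den) = 0; compare against these criteria.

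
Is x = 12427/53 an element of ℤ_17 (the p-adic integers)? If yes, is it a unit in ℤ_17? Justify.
x ∈ ℤ_17 but not a unit; v_17(x) = 2 > 0

ℤ_17 = {x ∈ ℚ_17 : v_17(x) ≥ 0} and ℤ_17^× = {x ∈ ℤ_17 : v_17(x) = 0}. Here v_17(12427/53) = v_17(num) − v_17(den) = 2; compare against these criteria.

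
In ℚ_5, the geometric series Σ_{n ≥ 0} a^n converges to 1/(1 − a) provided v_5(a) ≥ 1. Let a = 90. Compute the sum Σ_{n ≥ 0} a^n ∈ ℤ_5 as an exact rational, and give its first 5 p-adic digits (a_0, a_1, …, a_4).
Σ a^n = 1/(1 − a) = -1/89;  first 5 digits = (1, 3, 2, 2, 0)

v_5(a) = 1 ≥ 1, so the series converges in ℤ_5 to 1/(1 − a) = 1/(1 − 90) = -1/89. Expand this rational in ℤ_5: compute digits iteratively via d_i = x_i mod 5, x_{i+1} = (x_i − d_i)/5. The first 5 digits are (1, 3, 2, 2, 0).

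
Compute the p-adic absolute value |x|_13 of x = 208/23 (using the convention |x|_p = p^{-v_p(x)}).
|208/23|_13 = 1/13

Step 1 — compute v_13(x) by factoring powers of 13 out of the numerator and denominator: v_13(208/23) = 1. Step 2 — apply |x|_p = p^{-v_p(x)} = 13^{-1} = 1/13.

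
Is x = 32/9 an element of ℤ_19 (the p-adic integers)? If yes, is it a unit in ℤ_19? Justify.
x ∈ ℤ_19^× (unit); v_19(x) = 0

ℤ_19 = {x ∈ ℚ_19 : v_19(x) ≥ 0} and ℤ_19^× = {x ∈ ℤ_19 : v_19(x) = 0}. Here v_19(32/9) = v_19(num) − v_19(den) = 0; compare against these criteria.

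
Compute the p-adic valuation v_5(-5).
v_5(-5) = 1

v_5(n) is the largest exponent k such that 5^k divides n. Factor out: -5 = -5^1 · 1. (Sign doesn't affect v_p.) So v_5(-5) = 1.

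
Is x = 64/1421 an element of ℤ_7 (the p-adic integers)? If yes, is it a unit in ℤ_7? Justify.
x ∉ ℤ_7 (v_7(x) = -2 < 0)

ℤ_7 = {x ∈ ℚ_7 : v_7(x) ≥ 0} and ℤ_7^× = {x ∈ ℤ_7 : v_7(x) = 0}. Here v_7(64/1421) = v_7(num) − v_7(den) = -2; compare against these criteria.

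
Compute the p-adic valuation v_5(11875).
v_5(11875) = 4

v_5(n) is the largest exponent k such that 5^k divides n. Factor out: 11875 = 5^4 · 19. (Sign doesn't affect v_p.) So v_5(11875) = 4.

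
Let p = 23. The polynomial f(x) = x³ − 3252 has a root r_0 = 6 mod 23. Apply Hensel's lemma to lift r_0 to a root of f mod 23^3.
r_2 = 328 (mod 12167)

Hensel: r_{i+1} = r_i − f(r_i)/f′(r_i) mod 23^{i+2}, where f′(x) = 3x². Iterate:
  r_0 = 6 (mod 23)
  r_1 = 328 (mod 529)
  r_2 = 328 (mod 12167)
Final: r = 328 with f(r) ≡ 0 mod 23^3.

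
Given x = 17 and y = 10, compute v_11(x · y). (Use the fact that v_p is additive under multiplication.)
v_11(170) = 0

v_p(x) = 0 (factor: 17 = 11^0 · 17); v_p(y) = 0 (factor: 10 = 11^0 · 10). Additivity: v_p(xy) = v_p(x) + v_p(y) = 0 + 0 = 0. (Direct check: xy = 170 = 11^0 · (170).)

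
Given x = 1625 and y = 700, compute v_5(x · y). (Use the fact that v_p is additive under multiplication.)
v_5(1137500) = 5

v_p(x) = 3 (factor: 1625 = 5^3 · 13); v_p(y) = 2 (factor: 700 = 5^2 · 28). Additivity: v_p(xy) = v_p(x) + v_p(y) = 3 + 2 = 5. (Direct check: xy = 1137500 = 5^5 · (364).)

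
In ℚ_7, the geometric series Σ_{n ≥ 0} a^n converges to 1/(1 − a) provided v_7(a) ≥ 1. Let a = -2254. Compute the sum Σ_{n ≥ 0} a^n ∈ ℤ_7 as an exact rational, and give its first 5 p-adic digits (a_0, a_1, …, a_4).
Σ a^n = 1/(1 − a) = 1/2255;  first 5 digits = (1, 0, 3, 0, 1)

v_7(a) = 2 ≥ 1, so the series converges in ℤ_7 to 1/(1 − a) = 1/(1 − (-2254)) = 1/2255. Expand this rational in ℤ_7: compute digits iteratively via d_i = x_i mod 7, x_{i+1} = (x_i − d_i)/7. The first 5 digits are (1, 0, 3, 0, 1).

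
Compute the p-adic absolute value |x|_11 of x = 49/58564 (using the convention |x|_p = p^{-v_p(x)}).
|49/58564|_11 = 14641

Step 1 — compute v_11(x) by factoring powers of 11 out of the numerator and denominator: v_11(49/58564) = -4. Step 2 — apply |x|_p = p^{-v_p(x)} = 11^{4} = 14641.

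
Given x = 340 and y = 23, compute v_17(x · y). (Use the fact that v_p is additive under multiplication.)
v_17(7820) = 1

v_p(x) = 1 (factor: 340 = 17^1 · 20); v_p(y) = 0 (factor: 23 = 17^0 · 23). Additivity: v_p(xy) = v_p(x) + v_p(y) = 1 + 0 = 1. (Direct check: xy = 7820 = 17^1 · (460).)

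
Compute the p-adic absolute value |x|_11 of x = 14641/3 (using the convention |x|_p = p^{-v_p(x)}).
|14641/3|_11 = 1/14641

Step 1 — compute v_11(x) by factoring powers of 11 out of the numerator and denominator: v_11(14641/3) = 4. Step 2 — apply |x|_p = p^{-v_p(x)} = 11^{-4} = 1/14641.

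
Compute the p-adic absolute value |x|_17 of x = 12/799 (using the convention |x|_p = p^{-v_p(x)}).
|12/799|_17 = 17

Step 1 — compute v_17(x) by factoring powers of 17 out of the numerator and denominator: v_17(12/799) = -1. Step 2 — apply |x|_p = p^{-v_p(x)} = 17^{1} = 17.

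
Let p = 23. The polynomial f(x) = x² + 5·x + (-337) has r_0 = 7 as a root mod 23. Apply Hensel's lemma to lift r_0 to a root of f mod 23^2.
r_1 = 76 (mod 529)

Hensel: r_{i+1} = r_i − f(r_i)·(f′(r_i))^{-1} mod 23^{i+2}, f′(x) = 2x + 5. Iterate:
  r_0 = 7 (mod 23)
  r_1 = 76 (mod 529)
Final: r = 76 satisfies f(r) ≡ 0 mod 23^2.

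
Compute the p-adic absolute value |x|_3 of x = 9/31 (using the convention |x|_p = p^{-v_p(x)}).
|9/31|_3 = 1/9

Step 1 — compute v_3(x) by factoring powers of 3 out of the numerator and denominator: v_3(9/31) = 2. Step 2 — apply |x|_p = p^{-v_p(x)} = 3^{-2} = 1/9.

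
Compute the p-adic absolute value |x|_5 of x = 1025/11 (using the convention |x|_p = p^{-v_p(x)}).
|1025/11|_5 = 1/25

Step 1 — compute v_5(x) by factoring powers of 5 out of the numerator and denominator: v_5(1025/11) = 2. Step 2 — apply |x|_p = p^{-v_p(x)} = 5^{-2} = 1/25.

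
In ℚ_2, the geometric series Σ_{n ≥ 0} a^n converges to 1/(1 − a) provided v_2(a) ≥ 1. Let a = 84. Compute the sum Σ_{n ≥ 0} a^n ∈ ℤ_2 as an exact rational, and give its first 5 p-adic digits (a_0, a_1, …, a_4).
Σ a^n = 1/(1 − a) = -1/83;  first 5 digits = (1, 0, 1, 0, 0)

v_2(a) = 2 ≥ 1, so the series converges in ℤ_2 to 1/(1 − a) = 1/(1 − 84) = -1/83. Expand this rational in ℤ_2: compute digits iteratively via d_i = x_i mod 2, x_{i+1} = (x_i − d_i)/2. The first 5 digits are (1, 0, 1, 0, 0).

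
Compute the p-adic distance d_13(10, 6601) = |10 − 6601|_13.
d_13(10, 6601) = 1/2197

Step 1 — x − y = 10 − 6601 = -6591. Step 2 — v_13(-6591) = 3 (factor: -6591 = −(13^3 · 3); the sign does not affect v_p). Step 3 — |x − y|_13 = 13^{-3} = 1/2197.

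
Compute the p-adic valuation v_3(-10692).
v_3(-10692) = 5

v_3(n) is the largest exponent k such that 3^k divides n. Factor out: -10692 = -3^5 · 44. (Sign doesn't affect v_p.) So v_3(-10692) = 5.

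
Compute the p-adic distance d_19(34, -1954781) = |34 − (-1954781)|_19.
d_19(34, -1954781) = 1/130321

Step 1 — x − y = 34 − (-1954781) = 1954815. Step 2 — v_19(1954815) = 4 (factor: 1954815 = (19^4 · 15); the sign does not affect v_p). Step 3 — |x − y|_19 = 19^{-4} = 1/130321.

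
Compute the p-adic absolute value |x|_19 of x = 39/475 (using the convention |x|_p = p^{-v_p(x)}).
|39/475|_19 = 19

Step 1 — compute v_19(x) by factoring powers of 19 out of the numerator and denominator: v_19(39/475) = -1. Step 2 — apply |x|_p = p^{-v_p(x)} = 19^{1} = 19.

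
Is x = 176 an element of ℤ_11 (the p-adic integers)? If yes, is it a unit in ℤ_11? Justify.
x ∈ ℤ_11 but not a unit; v_11(x) = 1 > 0

ℤ_11 = {x ∈ ℚ_11 : v_11(x) ≥ 0} and ℤ_11^× = {x ∈ ℤ_11 : v_11(x) = 0}. Here v_11(176) = v_11(num) − v_11(den) = 1; compare against these criteria.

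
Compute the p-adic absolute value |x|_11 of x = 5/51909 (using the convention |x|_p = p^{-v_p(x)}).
|5/51909|_11 = 1331

Step 1 — compute v_11(x) by factoring powers of 11 out of the numerator and denominator: v_11(5/51909) = -3. Step 2 — apply |x|_p = p^{-v_p(x)} = 11^{3} = 1331.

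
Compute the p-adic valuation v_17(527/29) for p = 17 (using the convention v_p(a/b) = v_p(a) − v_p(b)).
v_17(527/29) = 1

Factor powers of 17 from the numerator and denominator of the reduced fraction: 527 = 17^1 · 31 and 29 = 17^0 · 29. Apply v_p(a/b) = v_p(a) − v_p(b): v_17(527/29) = 1 − 0 = 1.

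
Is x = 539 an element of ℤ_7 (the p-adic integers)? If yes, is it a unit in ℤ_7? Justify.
x ∈ ℤ_7 but not a unit; v_7(x) = 2 > 0

ℤ_7 = {x ∈ ℚ_7 : v_7(x) ≥ 0} and ℤ_7^× = {x ∈ ℤ_7 : v_7(x) = 0}. Here v_7(539) = v_7(num) − v_7(den) = 2; compare against these criteria.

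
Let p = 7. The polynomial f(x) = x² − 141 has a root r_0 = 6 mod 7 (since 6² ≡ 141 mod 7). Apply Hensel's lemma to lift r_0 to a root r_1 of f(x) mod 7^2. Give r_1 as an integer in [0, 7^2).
r_1 = 27 (mod 49)

Hensel's recurrence: r_{i+1} = r_i − f(r_i)·(f′(r_i))^{-1} mod 7^{i+2}, with f′(x) = 2x. Iterate:
  r_0 = 6 (mod 7)
  r_1 = 27 (mod 49)
Final: r_1 = 27, and one checks f(r_1) ≡ 0 mod 7^2.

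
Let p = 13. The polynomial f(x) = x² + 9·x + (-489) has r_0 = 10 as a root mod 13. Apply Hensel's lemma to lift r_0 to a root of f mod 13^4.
r_3 = 166 (mod 28561)

Hensel: r_{i+1} = r_i − f(r_i)·(f′(r_i))^{-1} mod 13^{i+2}, f′(x) = 2x + 9. Iterate:
  r_0 = 10 (mod 13)
  r_1 = 166 (mod 169)
  r_2 = 166 (mod 2197)
  r_3 = 166 (mod 28561)
Final: r = 166 satisfies f(r) ≡ 0 mod 13^4.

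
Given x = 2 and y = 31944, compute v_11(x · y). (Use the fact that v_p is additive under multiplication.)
v_11(63888) = 3

v_p(x) = 0 (factor: 2 = 11^0 · 2); v_p(y) = 3 (factor: 31944 = 11^3 · 24). Additivity: v_p(xy) = v_p(x) + v_p(y) = 0 + 3 = 3. (Direct check: xy = 63888 = 11^3 · (48).)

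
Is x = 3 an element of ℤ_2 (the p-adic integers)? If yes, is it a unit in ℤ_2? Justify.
x ∈ ℤ_2^× (unit); v_2(x) = 0

ℤ_2 = {x ∈ ℚ_2 : v_2(x) ≥ 0} and ℤ_2^× = {x ∈ ℤ_2 : v_2(x) = 0}. Here v_2(3) = v_2(num) − v_2(den) = 0; compare against these criteria.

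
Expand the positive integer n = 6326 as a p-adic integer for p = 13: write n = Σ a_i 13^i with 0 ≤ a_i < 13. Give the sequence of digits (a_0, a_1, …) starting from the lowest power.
(a_0, a_1, …) = (8, 5, 11, 2)

Repeated division by 13 gives the digits low-to-high: 6326 = 8 + 5·13^1 + 11·13^2 + 2·13^3. Digit sequence: (8, 5, 11, 2).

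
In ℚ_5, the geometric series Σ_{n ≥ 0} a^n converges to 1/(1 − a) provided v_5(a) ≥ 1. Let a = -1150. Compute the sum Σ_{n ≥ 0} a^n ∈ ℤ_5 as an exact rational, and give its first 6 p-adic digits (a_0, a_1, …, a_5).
Σ a^n = 1/(1 − a) = 1/1151;  first 6 digits = (1, 0, 4, 0, 4, 2)

v_5(a) = 2 ≥ 1, so the series converges in ℤ_5 to 1/(1 − a) = 1/(1 − (-1150)) = 1/1151. Expand this rational in ℤ_5: compute digits iteratively via d_i = x_i mod 5, x_{i+1} = (x_i − d_i)/5. The first 6 digits are (1, 0, 4, 0, 4, 2).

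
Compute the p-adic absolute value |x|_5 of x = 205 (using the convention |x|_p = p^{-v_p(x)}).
|205|_5 = 1/5

Step 1 — compute v_5(x) by factoring powers of 5 out of the numerator and denominator: v_5(205) = 1. Step 2 — apply |x|_p = p^{-v_p(x)} = 5^{-1} = 1/5.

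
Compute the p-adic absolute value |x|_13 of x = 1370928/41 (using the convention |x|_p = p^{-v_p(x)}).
|1370928/41|_13 = 1/28561

Step 1 — compute v_13(x) by factoring powers of 13 out of the numerator and denominator: v_13(1370928/41) = 4. Step 2 — apply |x|_p = p^{-v_p(x)} = 13^{-4} = 1/28561.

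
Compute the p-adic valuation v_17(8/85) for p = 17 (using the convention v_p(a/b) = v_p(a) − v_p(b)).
v_17(8/85) = -1

Factor powers of 17 from the numerator and denominator of the reduced fraction: 8 = 17^0 · 8 and 85 = 17^1 · 5. Apply v_p(a/b) = v_p(a) − v_p(b): v_17(8/85) = 0 − 1 = -1.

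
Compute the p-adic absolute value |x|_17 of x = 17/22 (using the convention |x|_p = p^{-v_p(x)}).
|17/22|_17 = 1/17

Step 1 — compute v_17(x) by factoring powers of 17 out of the numerator and denominator: v_17(17/22) = 1. Step 2 — apply |x|_p = p^{-v_p(x)} = 17^{-1} = 1/17.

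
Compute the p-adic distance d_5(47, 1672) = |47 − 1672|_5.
d_5(47, 1672) = 1/125

Step 1 — x − y = 47 − 1672 = -1625. Step 2 — v_5(-1625) = 3 (factor: -1625 = −(5^3 · 13); the sign does not affect v_p). Step 3 — |x − y|_5 = 5^{-3} = 1/125.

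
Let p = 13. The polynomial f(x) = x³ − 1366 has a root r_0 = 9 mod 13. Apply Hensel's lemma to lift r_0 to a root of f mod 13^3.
r_2 = 2089 (mod 2197)

Hensel: r_{i+1} = r_i − f(r_i)/f′(r_i) mod 13^{i+2}, where f′(x) = 3x². Iterate:
  r_0 = 9 (mod 13)
  r_1 = 61 (mod 169)
  r_2 = 2089 (mod 2197)
Final: r = 2089 with f(r) ≡ 0 mod 13^3.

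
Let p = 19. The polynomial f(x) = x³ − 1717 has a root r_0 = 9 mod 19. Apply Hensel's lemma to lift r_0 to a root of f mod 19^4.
r_3 = 63659 (mod 130321)

Hensel: r_{i+1} = r_i − f(r_i)/f′(r_i) mod 19^{i+2}, where f′(x) = 3x². Iterate:
  r_0 = 9 (mod 19)
  r_1 = 123 (mod 361)
  r_2 = 1928 (mod 6859)
  r_3 = 63659 (mod 130321)
Final: r = 63659 with f(r) ≡ 0 mod 19^4.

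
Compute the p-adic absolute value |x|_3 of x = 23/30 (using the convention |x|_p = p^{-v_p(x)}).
|23/30|_3 = 3

Step 1 — compute v_3(x) by factoring powers of 3 out of the numerator and denominator: v_3(23/30) = -1. Step 2 — apply |x|_p = p^{-v_p(x)} = 3^{1} = 3.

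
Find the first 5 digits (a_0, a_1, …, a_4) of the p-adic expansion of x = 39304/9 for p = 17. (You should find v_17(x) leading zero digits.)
(a_0, …, a_4) = (0, 0, 0, 16, 1)

v_17(39304/9) = 3, so a_0 = ... = a_2 = 0. Factor out: x = 17^3 · u with u = 8/9 a unit in ℤ_17. Expand u iteratively via a_{v+i} = u_i mod 17, u_{i+1} = (u_i − a_{v+i})/17:
  u_0 = 8/9;  a_3 = 16;  u_1 = (u_0 − 16)/17 = -8/9
  u_1 = -8/9;  a_4 = 1;  u_2 = (u_1 − 1)/17 = -1/9
Digits: (0, 0, 0, 16, 1).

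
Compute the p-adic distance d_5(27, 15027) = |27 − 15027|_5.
d_5(27, 15027) = 1/625

Step 1 — x − y = 27 − 15027 = -15000. Step 2 — v_5(-15000) = 4 (factor: -15000 = −(5^4 · 24); the sign does not affect v_p). Step 3 — |x − y|_5 = 5^{-4} = 1/625.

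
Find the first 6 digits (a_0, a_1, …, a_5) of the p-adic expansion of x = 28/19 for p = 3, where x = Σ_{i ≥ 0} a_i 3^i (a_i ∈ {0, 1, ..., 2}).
(a_0, …, a_5) = (1, 0, 1, 0, 1, 2)

v_3(28/19) = 0 (numerator and denominator both coprime to 3), so x ∈ ℤ_3^×. Compute digits iteratively via a_i = x_i mod 3, x_{i+1} = (x_i − a_i)/3, with x_0 = x:
  x_0 = 28/19;  a_0 = 1;  x_1 = (x_0 − 1)/3 = 3/19
  x_1 = 3/19;  a_1 = 0;  x_2 = (x_1 − 0)/3 = 1/19
  x_2 = 1/19;  a_2 = 1;  x_3 = (x_2 − 1)/3 = -6/19
  x_3 = -6/19;  a_3 = 0;  x_4 = (x_3 − 0)/3 = -2/19
  x_4 = -2/19;  a_4 = 1;  x_5 = (x_4 − 1)/3 = -7/19
  x_5 = -7/19;  a_5 = 2;  x_6 = (x_5 − 2)/3 = -15/19
Digits: (1, 0, 1, 0, 1, 2).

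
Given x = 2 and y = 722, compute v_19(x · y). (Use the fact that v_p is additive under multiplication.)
v_19(1444) = 2

v_p(x) = 0 (factor: 2 = 19^0 · 2); v_p(y) = 2 (factor: 722 = 19^2 · 2). Additivity: v_p(xy) = v_p(x) + v_p(y) = 0 + 2 = 2. (Direct check: xy = 1444 = 19^2 · (4).)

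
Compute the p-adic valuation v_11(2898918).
v_11(2898918) = 5

v_11(n) is the largest exponent k such that 11^k divides n. Factor out: 2898918 = 11^5 · 18. (Sign doesn't affect v_p.) So v_11(2898918) = 5.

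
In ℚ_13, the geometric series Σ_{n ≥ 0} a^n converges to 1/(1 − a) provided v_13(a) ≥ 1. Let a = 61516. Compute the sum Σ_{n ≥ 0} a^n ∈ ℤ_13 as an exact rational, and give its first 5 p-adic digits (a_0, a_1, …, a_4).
Σ a^n = 1/(1 − a) = -1/61515;  first 5 digits = (1, 0, 0, 2, 2)

v_13(a) = 3 ≥ 1, so the series converges in ℤ_13 to 1/(1 − a) = 1/(1 − 61516) = -1/61515. Expand this rational in ℤ_13: compute digits iteratively via d_i = x_i mod 13, x_{i+1} = (x_i − d_i)/13. The first 5 digits are (1, 0, 0, 2, 2).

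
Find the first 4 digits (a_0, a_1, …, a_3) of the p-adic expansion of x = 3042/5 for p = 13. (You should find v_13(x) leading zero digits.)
(a_0, …, a_3) = (0, 0, 1, 8)

v_13(3042/5) = 2, so a_0 = ... = a_1 = 0. Factor out: x = 13^2 · u with u = 18/5 a unit in ℤ_13. Expand u iteratively via a_{v+i} = u_i mod 13, u_{i+1} = (u_i − a_{v+i})/13:
  u_0 = 18/5;  a_2 = 1;  u_1 = (u_0 − 1)/13 = 1/5
  u_1 = 1/5;  a_3 = 8;  u_2 = (u_1 − 8)/13 = -3/5
Digits: (0, 0, 1, 8).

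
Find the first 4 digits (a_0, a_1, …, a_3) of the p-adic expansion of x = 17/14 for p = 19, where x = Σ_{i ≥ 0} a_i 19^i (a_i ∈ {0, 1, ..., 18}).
(a_0, …, a_3) = (8, 1, 4, 12)

v_19(17/14) = 0 (numerator and denominator both coprime to 19), so x ∈ ℤ_19^×. Compute digits iteratively via a_i = x_i mod 19, x_{i+1} = (x_i − a_i)/19, with x_0 = x:
  x_0 = 17/14;  a_0 = 8;  x_1 = (x_0 − 8)/19 = -5/14
  x_1 = -5/14;  a_1 = 1;  x_2 = (x_1 − 1)/19 = -1/14
  x_2 = -1/14;  a_2 = 4;  x_3 = (x_2 − 4)/19 = -3/14
  x_3 = -3/14;  a_3 = 12;  x_4 = (x_3 − 12)/19 = -9/14
Digits: (8, 1, 4, 12).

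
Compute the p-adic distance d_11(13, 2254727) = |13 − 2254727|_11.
d_11(13, 2254727) = 1/161051

Step 1 — x − y = 13 − 2254727 = -2254714. Step 2 — v_11(-2254714) = 5 (factor: -2254714 = −(11^5 · 14); the sign does not affect v_p). Step 3 — |x − y|_11 = 11^{-5} = 1/161051.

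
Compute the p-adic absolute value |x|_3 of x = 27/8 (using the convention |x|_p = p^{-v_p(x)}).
|27/8|_3 = 1/27

Step 1 — compute v_3(x) by factoring powers of 3 out of the numerator and denominator: v_3(27/8) = 3. Step 2 — apply |x|_p = p^{-v_p(x)} = 3^{-3} = 1/27.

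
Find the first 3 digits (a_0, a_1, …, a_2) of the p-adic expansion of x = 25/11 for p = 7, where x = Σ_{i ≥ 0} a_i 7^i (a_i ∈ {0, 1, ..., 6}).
(a_0, …, a_2) = (1, 4, 2)

v_7(25/11) = 0 (numerator and denominator both coprime to 7), so x ∈ ℤ_7^×. Compute digits iteratively via a_i = x_i mod 7, x_{i+1} = (x_i − a_i)/7, with x_0 = x:
  x_0 = 25/11;  a_0 = 1;  x_1 = (x_0 − 1)/7 = 2/11
  x_1 = 2/11;  a_1 = 4;  x_2 = (x_1 − 4)/7 = -6/11
  x_2 = -6/11;  a_2 = 2;  x_3 = (x_2 − 2)/7 = -4/11
Digits: (1, 4, 2).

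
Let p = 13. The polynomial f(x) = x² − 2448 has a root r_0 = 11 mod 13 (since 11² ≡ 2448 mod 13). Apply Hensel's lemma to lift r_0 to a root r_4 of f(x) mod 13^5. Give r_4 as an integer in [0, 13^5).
r_4 = 259140 (mod 371293)

Hensel's recurrence: r_{i+1} = r_i − f(r_i)·(f′(r_i))^{-1} mod 13^{i+2}, with f′(x) = 2x. Iterate:
  r_0 = 11 (mod 13)
  r_1 = 63 (mod 169)
  r_2 = 2091 (mod 2197)
  r_3 = 2091 (mod 28561)
  r_4 = 259140 (mod 371293)
Final: r_4 = 259140, and one checks f(r_4) ≡ 0 mod 13^5.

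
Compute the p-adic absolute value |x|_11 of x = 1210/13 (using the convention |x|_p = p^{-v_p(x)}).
|1210/13|_11 = 1/121

Step 1 — compute v_11(x) by factoring powers of 11 out of the numerator and denominator: v_11(1210/13) = 2. Step 2 — apply |x|_p = p^{-v_p(x)} = 11^{-2} = 1/121.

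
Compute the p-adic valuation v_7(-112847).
v_7(-112847) = 4

v_7(n) is the largest exponent k such that 7^k divides n. Factor out: -112847 = -7^4 · 47. (Sign doesn't affect v_p.) So v_7(-112847) = 4.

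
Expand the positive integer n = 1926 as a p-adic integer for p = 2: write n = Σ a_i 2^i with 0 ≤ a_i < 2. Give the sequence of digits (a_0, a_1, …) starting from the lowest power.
(a_0, a_1, …) = (0, 1, 1, 0, 0, 0, 0, 1, 1, 1, 1)

Repeated division by 2 gives the digits low-to-high: 1926 = 1·2^1 + 1·2^2 + 1·2^7 + 1·2^8 + 1·2^9 + 1·2^10. Digit sequence: (0, 1, 1, 0, 0, 0, 0, 1, 1, 1, 1).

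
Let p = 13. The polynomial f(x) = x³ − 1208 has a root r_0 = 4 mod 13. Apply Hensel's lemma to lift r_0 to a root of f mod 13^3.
r_2 = 1915 (mod 2197)

Hensel: r_{i+1} = r_i − f(r_i)/f′(r_i) mod 13^{i+2}, where f′(x) = 3x². Iterate:
  r_0 = 4 (mod 13)
  r_1 = 56 (mod 169)
  r_2 = 1915 (mod 2197)
Final: r = 1915 with f(r) ≡ 0 mod 13^3.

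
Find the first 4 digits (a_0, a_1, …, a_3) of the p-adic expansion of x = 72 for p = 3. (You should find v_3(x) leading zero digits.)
(a_0, …, a_3) = (0, 0, 2, 2)

v_3(72) = 2, so a_0 = ... = a_1 = 0. Factor out: x = 3^2 · u with u = 8 a unit in ℤ_3. Expand u iteratively via a_{v+i} = u_i mod 3, u_{i+1} = (u_i − a_{v+i})/3:
  u_0 = 8;  a_2 = 2;  u_1 = (u_0 − 2)/3 = 2
  u_1 = 2;  a_3 = 2;  u_2 = (u_1 − 2)/3 = 0
Digits: (0, 0, 2, 2).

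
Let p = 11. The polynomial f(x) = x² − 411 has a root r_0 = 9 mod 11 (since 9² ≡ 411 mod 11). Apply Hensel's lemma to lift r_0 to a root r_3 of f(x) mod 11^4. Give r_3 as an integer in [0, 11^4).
r_3 = 11240 (mod 14641)

Hensel's recurrence: r_{i+1} = r_i − f(r_i)·(f′(r_i))^{-1} mod 11^{i+2}, with f′(x) = 2x. Iterate:
  r_0 = 9 (mod 11)
  r_1 = 108 (mod 121)
  r_2 = 592 (mod 1331)
  r_3 = 11240 (mod 14641)
Final: r_3 = 11240, and one checks f(r_3) ≡ 0 mod 11^4.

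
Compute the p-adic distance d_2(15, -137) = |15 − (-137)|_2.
d_2(15, -137) = 1/8

Step 1 — x − y = 15 − (-137) = 152. Step 2 — v_2(152) = 3 (factor: 152 = (2^3 · 19); the sign does not affect v_p). Step 3 — |x − y|_2 = 2^{-3} = 1/8.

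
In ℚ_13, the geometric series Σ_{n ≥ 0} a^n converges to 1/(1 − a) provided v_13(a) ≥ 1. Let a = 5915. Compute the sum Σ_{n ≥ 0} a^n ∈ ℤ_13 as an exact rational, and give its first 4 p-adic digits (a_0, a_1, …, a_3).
Σ a^n = 1/(1 − a) = -1/5914;  first 4 digits = (1, 0, 9, 2)

v_13(a) = 2 ≥ 1, so the series converges in ℤ_13 to 1/(1 − a) = 1/(1 − 5915) = -1/5914. Expand this rational in ℤ_13: compute digits iteratively via d_i = x_i mod 13, x_{i+1} = (x_i − d_i)/13. The first 4 digits are (1, 0, 9, 2).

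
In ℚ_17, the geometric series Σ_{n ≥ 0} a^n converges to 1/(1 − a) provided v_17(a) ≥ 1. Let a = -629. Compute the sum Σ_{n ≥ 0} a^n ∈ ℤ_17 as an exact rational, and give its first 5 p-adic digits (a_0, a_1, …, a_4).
Σ a^n = 1/(1 − a) = 1/630;  first 5 digits = (1, 14, 6, 2, 13)

v_17(a) = 1 ≥ 1, so the series converges in ℤ_17 to 1/(1 − a) = 1/(1 − (-629)) = 1/630. Expand this rational in ℤ_17: compute digits iteratively via d_i = x_i mod 17, x_{i+1} = (x_i − d_i)/17. The first 5 digits are (1, 14, 6, 2, 13).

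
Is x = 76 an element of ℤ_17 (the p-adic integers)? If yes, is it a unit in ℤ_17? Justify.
x ∈ ℤ_17^× (unit); v_17(x) = 0

ℤ_17 = {x ∈ ℚ_17 : v_17(x) ≥ 0} and ℤ_17^× = {x ∈ ℤ_17 : v_17(x) = 0}. Here v_17(76) = v_17(num) − v_17(den) = 0; compare against these criteria.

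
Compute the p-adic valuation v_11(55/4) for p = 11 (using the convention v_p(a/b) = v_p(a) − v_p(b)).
v_11(55/4) = 1

Factor powers of 11 from the numerator and denominator of the reduced fraction: 55 = 11^1 · 5 and 4 = 11^0 · 4. Apply v_p(a/b) = v_p(a) − v_p(b): v_11(55/4) = 1 − 0 = 1.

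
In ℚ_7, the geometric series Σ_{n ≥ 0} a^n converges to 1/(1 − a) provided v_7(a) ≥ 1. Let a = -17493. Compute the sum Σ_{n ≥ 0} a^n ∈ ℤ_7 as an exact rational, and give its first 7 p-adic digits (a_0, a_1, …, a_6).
Σ a^n = 1/(1 − a) = 1/17494;  first 7 digits = (1, 0, 0, 5, 6, 5, 3)

v_7(a) = 3 ≥ 1, so the series converges in ℤ_7 to 1/(1 − a) = 1/(1 − (-17493)) = 1/17494. Expand this rational in ℤ_7: compute digits iteratively via d_i = x_i mod 7, x_{i+1} = (x_i − d_i)/7. The first 7 digits are (1, 0, 0, 5, 6, 5, 3).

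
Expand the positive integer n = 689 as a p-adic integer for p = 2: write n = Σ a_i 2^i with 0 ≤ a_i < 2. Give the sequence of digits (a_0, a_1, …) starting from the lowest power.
(a_0, a_1, …) = (1, 0, 0, 0, 1, 1, 0, 1, 0, 1)

Repeated division by 2 gives the digits low-to-high: 689 = 1 + 1·2^4 + 1·2^5 + 1·2^7 + 1·2^9. Digit sequence: (1, 0, 0, 0, 1, 1, 0, 1, 0, 1).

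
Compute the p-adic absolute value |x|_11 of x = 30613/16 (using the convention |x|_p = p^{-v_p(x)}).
|30613/16|_11 = 1/1331

Step 1 — compute v_11(x) by factoring powers of 11 out of the numerator and denominator: v_11(30613/16) = 3. Step 2 — apply |x|_p = p^{-v_p(x)} = 11^{-3} = 1/1331.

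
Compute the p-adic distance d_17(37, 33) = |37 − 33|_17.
d_17(37, 33) = 1

Step 1 — x − y = 37 − 33 = 4. Step 2 — v_17(4) = 0 (factor: 4 = (17^0 · 4); the sign does not affect v_p). Step 3 — |x − y|_17 = 17^{0} = 1.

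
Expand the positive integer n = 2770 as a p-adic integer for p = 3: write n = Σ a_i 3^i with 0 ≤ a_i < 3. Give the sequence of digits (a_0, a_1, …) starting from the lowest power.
(a_0, a_1, …) = (1, 2, 1, 0, 1, 2, 0, 1)

Repeated division by 3 gives the digits low-to-high: 2770 = 1 + 2·3^1 + 1·3^2 + 1·3^4 + 2·3^5 + 1·3^7. Digit sequence: (1, 2, 1, 0, 1, 2, 0, 1).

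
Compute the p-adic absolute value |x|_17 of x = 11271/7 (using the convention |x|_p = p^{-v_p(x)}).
|11271/7|_17 = 1/289

Step 1 — compute v_17(x) by factoring powers of 17 out of the numerator and denominator: v_17(11271/7) = 2. Step 2 — apply |x|_p = p^{-v_p(x)} = 17^{-2} = 1/289.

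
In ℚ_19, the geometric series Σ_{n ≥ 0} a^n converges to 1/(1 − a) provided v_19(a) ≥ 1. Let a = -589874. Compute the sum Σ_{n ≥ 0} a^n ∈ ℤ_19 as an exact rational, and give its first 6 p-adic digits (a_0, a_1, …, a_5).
Σ a^n = 1/(1 − a) = 1/589875;  first 6 digits = (1, 0, 0, 9, 14, 18)

v_19(a) = 3 ≥ 1, so the series converges in ℤ_19 to 1/(1 − a) = 1/(1 − (-589874)) = 1/589875. Expand this rational in ℤ_19: compute digits iteratively via d_i = x_i mod 19, x_{i+1} = (x_i − d_i)/19. The first 6 digits are (1, 0, 0, 9, 14, 18).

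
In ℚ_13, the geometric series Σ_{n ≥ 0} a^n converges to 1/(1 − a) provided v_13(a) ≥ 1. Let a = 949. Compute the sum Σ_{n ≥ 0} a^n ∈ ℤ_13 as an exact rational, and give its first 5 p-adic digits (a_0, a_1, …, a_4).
Σ a^n = 1/(1 − a) = -1/948;  first 5 digits = (1, 8, 4, 12, 4)

v_13(a) = 1 ≥ 1, so the series converges in ℤ_13 to 1/(1 − a) = 1/(1 − 949) = -1/948. Expand this rational in ℤ_13: compute digits iteratively via d_i = x_i mod 13, x_{i+1} = (x_i − d_i)/13. The first 5 digits are (1, 8, 4, 12, 4).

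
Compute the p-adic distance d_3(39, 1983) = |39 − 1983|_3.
d_3(39, 1983) = 1/243

Step 1 — x − y = 39 − 1983 = -1944. Step 2 — v_3(-1944) = 5 (factor: -1944 = −(3^5 · 8); the sign does not affect v_p). Step 3 — |x − y|_3 = 3^{-5} = 1/243.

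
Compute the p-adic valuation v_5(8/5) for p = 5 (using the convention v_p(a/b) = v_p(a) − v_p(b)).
v_5(8/5) = -1

Factor powers of 5 from the numerator and denominator of the reduced fraction: 8 = 5^0 · 8 and 5 = 5^1 · 1. Apply v_p(a/b) = v_p(a) − v_p(b): v_5(8/5) = 0 − 1 = -1.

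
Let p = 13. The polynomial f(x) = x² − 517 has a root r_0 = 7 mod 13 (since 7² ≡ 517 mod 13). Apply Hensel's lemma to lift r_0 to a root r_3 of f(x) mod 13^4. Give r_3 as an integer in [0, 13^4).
r_3 = 23628 (mod 28561)

Hensel's recurrence: r_{i+1} = r_i − f(r_i)·(f′(r_i))^{-1} mod 13^{i+2}, with f′(x) = 2x. Iterate:
  r_0 = 7 (mod 13)
  r_1 = 137 (mod 169)
  r_2 = 1658 (mod 2197)
  r_3 = 23628 (mod 28561)
Final: r_3 = 23628, and one checks f(r_3) ≡ 0 mod 13^4.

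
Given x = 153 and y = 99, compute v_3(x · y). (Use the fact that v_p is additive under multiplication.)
v_3(15147) = 4

v_p(x) = 2 (factor: 153 = 3^2 · 17); v_p(y) = 2 (factor: 99 = 3^2 · 11). Additivity: v_p(xy) = v_p(x) + v_p(y) = 2 + 2 = 4. (Direct check: xy = 15147 = 3^4 · (187).)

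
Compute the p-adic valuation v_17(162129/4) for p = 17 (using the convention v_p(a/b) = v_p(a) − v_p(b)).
v_17(162129/4) = 3

Factor powers of 17 from the numerator and denominator of the reduced fraction: 162129 = 17^3 · 33 and 4 = 17^0 · 4. Apply v_p(a/b) = v_p(a) − v_p(b): v_17(162129/4) = 3 − 0 = 3.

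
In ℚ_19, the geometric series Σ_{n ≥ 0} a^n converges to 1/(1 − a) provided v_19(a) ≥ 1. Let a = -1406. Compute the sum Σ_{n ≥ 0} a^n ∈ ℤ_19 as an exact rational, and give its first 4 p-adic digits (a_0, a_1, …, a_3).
Σ a^n = 1/(1 − a) = 1/1407;  first 4 digits = (1, 2, 0, 11)

v_19(a) = 1 ≥ 1, so the series converges in ℤ_19 to 1/(1 − a) = 1/(1 − (-1406)) = 1/1407. Expand this rational in ℤ_19: compute digits iteratively via d_i = x_i mod 19, x_{i+1} = (x_i − d_i)/19. The first 4 digits are (1, 2, 0, 11).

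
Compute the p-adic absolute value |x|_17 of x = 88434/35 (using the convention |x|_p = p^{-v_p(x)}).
|88434/35|_17 = 1/4913

Step 1 — compute v_17(x) by factoring powers of 17 out of the numerator and denominator: v_17(88434/35) = 3. Step 2 — apply |x|_p = p^{-v_p(x)} = 17^{-3} = 1/4913.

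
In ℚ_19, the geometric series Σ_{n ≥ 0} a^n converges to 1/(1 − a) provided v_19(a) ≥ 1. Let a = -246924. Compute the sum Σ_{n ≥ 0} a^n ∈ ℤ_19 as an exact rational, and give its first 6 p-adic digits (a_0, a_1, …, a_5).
Σ a^n = 1/(1 − a) = 1/246925;  first 6 digits = (1, 0, 0, 2, 17, 18)

v_19(a) = 3 ≥ 1, so the series converges in ℤ_19 to 1/(1 − a) = 1/(1 − (-246924)) = 1/246925. Expand this rational in ℤ_19: compute digits iteratively via d_i = x_i mod 19, x_{i+1} = (x_i − d_i)/19. The first 6 digits are (1, 0, 0, 2, 17, 18).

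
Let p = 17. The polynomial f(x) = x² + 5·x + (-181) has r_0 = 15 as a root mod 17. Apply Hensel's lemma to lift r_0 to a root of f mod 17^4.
r_3 = 14346 (mod 83521)

Hensel: r_{i+1} = r_i − f(r_i)·(f′(r_i))^{-1} mod 17^{i+2}, f′(x) = 2x + 5. Iterate:
  r_0 = 15 (mod 17)
  r_1 = 185 (mod 289)
  r_2 = 4520 (mod 4913)
  r_3 = 14346 (mod 83521)
Final: r = 14346 satisfies f(r) ≡ 0 mod 17^4.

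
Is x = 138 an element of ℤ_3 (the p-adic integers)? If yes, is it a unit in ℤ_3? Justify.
x ∈ ℤ_3 but not a unit; v_3(x) = 1 > 0

ℤ_3 = {x ∈ ℚ_3 : v_3(x) ≥ 0} and ℤ_3^× = {x ∈ ℤ_3 : v_3(x) = 0}. Here v_3(138) = v_3(num) − v_3(den) = 1; compare against these criteria.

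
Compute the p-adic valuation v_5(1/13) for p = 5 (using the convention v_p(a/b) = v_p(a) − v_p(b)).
v_5(1/13) = 0

Factor powers of 5 from the numerator and denominator of the reduced fraction: 1 = 5^0 · 1 and 13 = 5^0 · 13. Apply v_p(a/b) = v_p(a) − v_p(b): v_5(1/13) = 0 − 0 = 0.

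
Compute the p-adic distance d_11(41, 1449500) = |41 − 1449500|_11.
d_11(41, 1449500) = 1/161051

Step 1 — x − y = 41 − 1449500 = -1449459. Step 2 — v_11(-1449459) = 5 (factor: -1449459 = −(11^5 · 9); the sign does not affect v_p). Step 3 — |x − y|_11 = 11^{-5} = 1/161051.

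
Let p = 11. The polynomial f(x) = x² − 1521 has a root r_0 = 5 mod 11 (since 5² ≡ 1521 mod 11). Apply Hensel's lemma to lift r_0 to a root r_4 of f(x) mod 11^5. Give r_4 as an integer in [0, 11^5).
r_4 = 161012 (mod 161051)

Hensel's recurrence: r_{i+1} = r_i − f(r_i)·(f′(r_i))^{-1} mod 11^{i+2}, with f′(x) = 2x. Iterate:
  r_0 = 5 (mod 11)
  r_1 = 82 (mod 121)
  r_2 = 1292 (mod 1331)
  r_3 = 14602 (mod 14641)
  r_4 = 161012 (mod 161051)
Final: r_4 = 161012, and one checks f(r_4) ≡ 0 mod 11^5.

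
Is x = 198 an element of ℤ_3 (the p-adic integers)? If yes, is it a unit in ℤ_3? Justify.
x ∈ ℤ_3 but not a unit; v_3(x) = 2 > 0

ℤ_3 = {x ∈ ℚ_3 : v_3(x) ≥ 0} and ℤ_3^× = {x ∈ ℤ_3 : v_3(x) = 0}. Here v_3(198) = v_3(num) − v_3(den) = 2; compare against these criteria.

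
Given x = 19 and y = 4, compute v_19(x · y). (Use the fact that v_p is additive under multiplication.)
v_19(76) = 1

v_p(x) = 1 (factor: 19 = 19^1 · 1); v_p(y) = 0 (factor: 4 = 19^0 · 4). Additivity: v_p(xy) = v_p(x) + v_p(y) = 1 + 0 = 1. (Direct check: xy = 76 = 19^1 · (4).)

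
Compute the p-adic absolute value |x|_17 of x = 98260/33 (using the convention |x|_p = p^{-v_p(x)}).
|98260/33|_17 = 1/4913

Step 1 — compute v_17(x) by factoring powers of 17 out of the numerator and denominator: v_17(98260/33) = 3. Step 2 — apply |x|_p = p^{-v_p(x)} = 17^{-3} = 1/4913.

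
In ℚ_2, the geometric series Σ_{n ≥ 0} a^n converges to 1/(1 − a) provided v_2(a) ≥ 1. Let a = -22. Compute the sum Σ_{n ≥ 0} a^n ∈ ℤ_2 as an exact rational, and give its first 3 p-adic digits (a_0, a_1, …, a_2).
Σ a^n = 1/(1 − a) = 1/23;  first 3 digits = (1, 1, 1)

v_2(a) = 1 ≥ 1, so the series converges in ℤ_2 to 1/(1 − a) = 1/(1 − (-22)) = 1/23. Expand this rational in ℤ_2: compute digits iteratively via d_i = x_i mod 2, x_{i+1} = (x_i − d_i)/2. The first 3 digits are (1, 1, 1).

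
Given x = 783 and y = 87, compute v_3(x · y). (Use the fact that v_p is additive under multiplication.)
v_3(68121) = 4

v_p(x) = 3 (factor: 783 = 3^3 · 29); v_p(y) = 1 (factor: 87 = 3^1 · 29). Additivity: v_p(xy) = v_p(x) + v_p(y) = 3 + 1 = 4. (Direct check: xy = 68121 = 3^4 · (841).)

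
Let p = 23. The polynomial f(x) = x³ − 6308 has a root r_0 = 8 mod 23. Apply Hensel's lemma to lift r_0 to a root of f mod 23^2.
r_1 = 468 (mod 529)

Hensel: r_{i+1} = r_i − f(r_i)/f′(r_i) mod 23^{i+2}, where f′(x) = 3x². Iterate:
  r_0 = 8 (mod 23)
  r_1 = 468 (mod 529)
Final: r = 468 with f(r) ≡ 0 mod 23^2.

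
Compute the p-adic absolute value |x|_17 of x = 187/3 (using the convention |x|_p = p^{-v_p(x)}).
|187/3|_17 = 1/17

Step 1 — compute v_17(x) by factoring powers of 17 out of the numerator and denominator: v_17(187/3) = 1. Step 2 — apply |x|_p = p^{-v_p(x)} = 17^{-1} = 1/17.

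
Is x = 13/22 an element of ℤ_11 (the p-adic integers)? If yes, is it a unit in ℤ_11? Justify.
x ∉ ℤ_11 (v_11(x) = -1 < 0)

ℤ_11 = {x ∈ ℚ_11 : v_11(x) ≥ 0} and ℤ_11^× = {x ∈ ℤ_11 : v_11(x) = 0}. Here v_11(13/22) = v_11(num) − v_11(den) = -1; compare against these criteria.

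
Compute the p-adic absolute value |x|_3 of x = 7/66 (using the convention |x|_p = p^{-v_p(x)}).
|7/66|_3 = 3

Step 1 — compute v_3(x) by factoring powers of 3 out of the numerator and denominator: v_3(7/66) = -1. Step 2 — apply |x|_p = p^{-v_p(x)} = 3^{1} = 3.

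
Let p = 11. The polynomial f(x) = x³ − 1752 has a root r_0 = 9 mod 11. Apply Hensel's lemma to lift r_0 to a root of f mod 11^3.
r_2 = 548 (mod 1331)

Hensel: r_{i+1} = r_i − f(r_i)/f′(r_i) mod 11^{i+2}, where f′(x) = 3x². Iterate:
  r_0 = 9 (mod 11)
  r_1 = 64 (mod 121)
  r_2 = 548 (mod 1331)
Final: r = 548 with f(r) ≡ 0 mod 11^3.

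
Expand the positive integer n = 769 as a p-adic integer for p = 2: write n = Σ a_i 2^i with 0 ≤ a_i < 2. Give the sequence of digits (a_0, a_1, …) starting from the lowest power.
(a_0, a_1, …) = (1, 0, 0, 0, 0, 0, 0, 0, 1, 1)

Repeated division by 2 gives the digits low-to-high: 769 = 1 + 1·2^8 + 1·2^9. Digit sequence: (1, 0, 0, 0, 0, 0, 0, 0, 1, 1).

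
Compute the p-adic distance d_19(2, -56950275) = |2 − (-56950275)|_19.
d_19(2, -56950275) = 1/2476099

Step 1 — x − y = 2 − (-56950275) = 56950277. Step 2 — v_19(56950277) = 5 (factor: 56950277 = (19^5 · 23); the sign does not affect v_p). Step 3 — |x − y|_19 = 19^{-5} = 1/2476099.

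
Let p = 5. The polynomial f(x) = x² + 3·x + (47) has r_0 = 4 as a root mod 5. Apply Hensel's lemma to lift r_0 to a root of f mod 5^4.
r_3 = 54 (mod 625)

Hensel: r_{i+1} = r_i − f(r_i)·(f′(r_i))^{-1} mod 5^{i+2}, f′(x) = 2x + 3. Iterate:
  r_0 = 4 (mod 5)
  r_1 = 4 (mod 25)
  r_2 = 54 (mod 125)
  r_3 = 54 (mod 625)
Final: r = 54 satisfies f(r) ≡ 0 mod 5^4.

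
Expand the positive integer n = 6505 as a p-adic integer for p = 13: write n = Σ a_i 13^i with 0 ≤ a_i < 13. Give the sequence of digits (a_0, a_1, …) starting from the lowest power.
(a_0, a_1, …) = (5, 6, 12, 2)

Repeated division by 13 gives the digits low-to-high: 6505 = 5 + 6·13^1 + 12·13^2 + 2·13^3. Digit sequence: (5, 6, 12, 2).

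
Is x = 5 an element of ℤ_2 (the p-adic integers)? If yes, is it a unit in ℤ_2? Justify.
x ∈ ℤ_2^× (unit); v_2(x) = 0

ℤ_2 = {x ∈ ℚ_2 : v_2(x) ≥ 0} and ℤ_2^× = {x ∈ ℤ_2 : v_2(x) = 0}. Here v_2(5) = v_2(num) − v_2(den) = 0; compare against these criteria.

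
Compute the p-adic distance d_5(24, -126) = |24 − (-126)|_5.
d_5(24, -126) = 1/25

Step 1 — x − y = 24 − (-126) = 150. Step 2 — v_5(150) = 2 (factor: 150 = (5^2 · 6); the sign does not affect v_p). Step 3 — |x − y|_5 = 5^{-2} = 1/25.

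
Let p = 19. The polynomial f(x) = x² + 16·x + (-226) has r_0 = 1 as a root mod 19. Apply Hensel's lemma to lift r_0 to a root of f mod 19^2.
r_1 = 153 (mod 361)

Hensel: r_{i+1} = r_i − f(r_i)·(f′(r_i))^{-1} mod 19^{i+2}, f′(x) = 2x + 16. Iterate:
  r_0 = 1 (mod 19)
  r_1 = 153 (mod 361)
Final: r = 153 satisfies f(r) ≡ 0 mod 19^2.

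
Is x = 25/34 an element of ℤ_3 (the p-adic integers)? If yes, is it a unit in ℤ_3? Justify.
x ∈ ℤ_3^× (unit); v_3(x) = 0

ℤ_3 = {x ∈ ℚ_3 : v_3(x) ≥ 0} and ℤ_3^× = {x ∈ ℤ_3 : v_3(x) = 0}. Here v_3(25/34) = v_3(num) − v_3(den) = 0; compare against these criteria.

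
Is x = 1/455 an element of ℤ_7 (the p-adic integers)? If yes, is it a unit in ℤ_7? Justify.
x ∉ ℤ_7 (v_7(x) = -1 < 0)

ℤ_7 = {x ∈ ℚ_7 : v_7(x) ≥ 0} and ℤ_7^× = {x ∈ ℤ_7 : v_7(x) = 0}. Here v_7(1/455) = v_7(num) − v_7(den) = -1; compare against these criteria.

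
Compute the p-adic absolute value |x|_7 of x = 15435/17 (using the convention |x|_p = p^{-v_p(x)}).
|15435/17|_7 = 1/343

Step 1 — compute v_7(x) by factoring powers of 7 out of the numerator and denominator: v_7(15435/17) = 3. Step 2 — apply |x|_p = p^{-v_p(x)} = 7^{-3} = 1/343.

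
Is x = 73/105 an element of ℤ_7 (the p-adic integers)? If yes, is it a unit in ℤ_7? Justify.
x ∉ ℤ_7 (v_7(x) = -1 < 0)

ℤ_7 = {x ∈ ℚ_7 : v_7(x) ≥ 0} and ℤ_7^× = {x ∈ ℤ_7 : v_7(x) = 0}. Here v_7(73/105) = v_7(num) − v_7(den) = -1; compare against these criteria.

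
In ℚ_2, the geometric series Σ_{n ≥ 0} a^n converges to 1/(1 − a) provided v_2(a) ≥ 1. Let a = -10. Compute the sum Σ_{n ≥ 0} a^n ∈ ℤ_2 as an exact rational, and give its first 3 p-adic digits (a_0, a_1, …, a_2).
Σ a^n = 1/(1 − a) = 1/11;  first 3 digits = (1, 1, 0)

v_2(a) = 1 ≥ 1, so the series converges in ℤ_2 to 1/(1 − a) = 1/(1 − (-10)) = 1/11. Expand this rational in ℤ_2: compute digits iteratively via d_i = x_i mod 2, x_{i+1} = (x_i − d_i)/2. The first 3 digits are (1, 1, 0).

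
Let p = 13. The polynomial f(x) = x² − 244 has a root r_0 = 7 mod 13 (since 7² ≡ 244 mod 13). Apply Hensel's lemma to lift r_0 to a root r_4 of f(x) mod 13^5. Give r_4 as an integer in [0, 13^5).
r_4 = 225479 (mod 371293)

Hensel's recurrence: r_{i+1} = r_i − f(r_i)·(f′(r_i))^{-1} mod 13^{i+2}, with f′(x) = 2x. Iterate:
  r_0 = 7 (mod 13)
  r_1 = 33 (mod 169)
  r_2 = 1385 (mod 2197)
  r_3 = 25552 (mod 28561)
  r_4 = 225479 (mod 371293)
Final: r_4 = 225479, and one checks f(r_4) ≡ 0 mod 13^5.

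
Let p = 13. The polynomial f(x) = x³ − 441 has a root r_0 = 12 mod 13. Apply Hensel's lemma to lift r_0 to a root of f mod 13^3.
r_2 = 1104 (mod 2197)

Hensel: r_{i+1} = r_i − f(r_i)/f′(r_i) mod 13^{i+2}, where f′(x) = 3x². Iterate:
  r_0 = 12 (mod 13)
  r_1 = 90 (mod 169)
  r_2 = 1104 (mod 2197)
Final: r = 1104 with f(r) ≡ 0 mod 13^3.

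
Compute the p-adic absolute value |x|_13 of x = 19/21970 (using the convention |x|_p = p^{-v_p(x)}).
|19/21970|_13 = 2197

Step 1 — compute v_13(x) by factoring powers of 13 out of the numerator and denominator: v_13(19/21970) = -3. Step 2 — apply |x|_p = p^{-v_p(x)} = 13^{3} = 2197.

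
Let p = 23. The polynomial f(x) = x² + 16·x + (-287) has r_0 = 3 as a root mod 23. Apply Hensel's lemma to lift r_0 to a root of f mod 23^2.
r_1 = 302 (mod 529)

Hensel: r_{i+1} = r_i − f(r_i)·(f′(r_i))^{-1} mod 23^{i+2}, f′(x) = 2x + 16. Iterate:
  r_0 = 3 (mod 23)
  r_1 = 302 (mod 529)
Final: r = 302 satisfies f(r) ≡ 0 mod 23^2.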